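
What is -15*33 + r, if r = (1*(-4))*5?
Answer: -515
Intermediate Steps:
r = -20 (r = -4*5 = -20)
-15*33 + r = -15*33 - 20 = -495 - 20 = -515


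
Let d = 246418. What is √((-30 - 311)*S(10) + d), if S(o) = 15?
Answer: √241303 ≈ 491.23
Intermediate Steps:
√((-30 - 311)*S(10) + d) = √((-30 - 311)*15 + 246418) = √(-341*15 + 246418) = √(-5115 + 246418) = √241303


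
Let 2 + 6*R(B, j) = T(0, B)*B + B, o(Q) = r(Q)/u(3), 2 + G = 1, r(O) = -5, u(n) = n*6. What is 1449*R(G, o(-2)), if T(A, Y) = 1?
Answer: -966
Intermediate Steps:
u(n) = 6*n
G = -1 (G = -2 + 1 = -1)
o(Q) = -5/18 (o(Q) = -5/(6*3) = -5/18)
R(B, j) = -⅓ + B/3 (R(B, j) = -⅓ + (1*B + B)/6 = -⅓ + (B + B)/6 = -⅓ + (2*B)/6 = -⅓ + B/3)
1449*R(G, o(-2)) = 1449*(-⅓ + (⅓)*(-1)) = 1449*(-⅓ - ⅓) = 1449*(-⅔) = -966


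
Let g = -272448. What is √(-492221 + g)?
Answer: I*√764669 ≈ 874.45*I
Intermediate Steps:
√(-492221 + g) = √(-492221 - 272448) = √(-764669) = I*√764669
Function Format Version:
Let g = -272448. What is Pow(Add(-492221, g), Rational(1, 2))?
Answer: Mul(I, Pow(764669, Rational(1, 2))) ≈ Mul(874.45, I)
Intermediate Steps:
Pow(Add(-492221, g), Rational(1, 2)) = Pow(Add(-492221, -272448), Rational(1, 2)) = Pow(-764669, Rational(1, 2)) = Mul(I, Pow(764669, Rational(1, 2)))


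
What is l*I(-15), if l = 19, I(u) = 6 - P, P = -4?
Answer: 190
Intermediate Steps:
I(u) = 10 (I(u) = 6 - 1*(-4) = 6 + 4 = 10)
l*I(-15) = 19*10 = 190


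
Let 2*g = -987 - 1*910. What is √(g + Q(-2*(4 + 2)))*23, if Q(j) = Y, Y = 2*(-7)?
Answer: 115*I*√154/2 ≈ 713.56*I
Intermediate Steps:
g = -1897/2 (g = (-987 - 1*910)/2 = (-987 - 910)/2 = (½)*(-1897) = -1897/2 ≈ -948.50)
Y = -14
Q(j) = -14
√(g + Q(-2*(4 + 2)))*23 = √(-1897/2 - 14)*23 = √(-1925/2)*23 = (5*I*√154/2)*23 = 115*I*√154/2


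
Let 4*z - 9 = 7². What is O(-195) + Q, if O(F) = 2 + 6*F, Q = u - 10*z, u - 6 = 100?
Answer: -1207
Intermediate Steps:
u = 106 (u = 6 + 100 = 106)
z = 29/2 (z = 9/4 + (¼)*7² = 9/4 + (¼)*49 = 9/4 + 49/4 = 29/2 ≈ 14.500)
Q = -39 (Q = 106 - 10*29/2 = 106 - 145 = -39)
O(-195) + Q = (2 + 6*(-195)) - 39 = (2 - 1170) - 39 = -1168 - 39 = -1207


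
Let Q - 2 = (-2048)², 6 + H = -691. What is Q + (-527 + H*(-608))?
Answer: 4617555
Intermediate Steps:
H = -697 (H = -6 - 691 = -697)
Q = 4194306 (Q = 2 + (-2048)² = 2 + 4194304 = 4194306)
Q + (-527 + H*(-608)) = 4194306 + (-527 - 697*(-608)) = 4194306 + (-527 + 423776) = 4194306 + 423249 = 4617555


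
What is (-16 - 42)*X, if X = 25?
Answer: -1450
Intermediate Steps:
(-16 - 42)*X = (-16 - 42)*25 = -58*25 = -1450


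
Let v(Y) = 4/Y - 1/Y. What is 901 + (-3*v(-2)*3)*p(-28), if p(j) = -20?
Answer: 631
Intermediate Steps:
v(Y) = 3/Y
901 + (-3*v(-2)*3)*p(-28) = 901 + (-9/(-2)*3)*(-20) = 901 + (-9*(-1)/2*3)*(-20) = 901 + (-3*(-3/2)*3)*(-20) = 901 + ((9/2)*3)*(-20) = 901 + (27/2)*(-20) = 901 - 270 = 631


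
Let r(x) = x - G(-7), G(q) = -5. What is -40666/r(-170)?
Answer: 40666/165 ≈ 246.46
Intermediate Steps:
r(x) = 5 + x (r(x) = x - 1*(-5) = x + 5 = 5 + x)
-40666/r(-170) = -40666/(5 - 170) = -40666/(-165) = -40666*(-1/165) = 40666/165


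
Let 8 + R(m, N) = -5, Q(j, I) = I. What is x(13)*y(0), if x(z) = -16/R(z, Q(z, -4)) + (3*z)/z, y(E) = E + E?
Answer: 0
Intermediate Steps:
R(m, N) = -13 (R(m, N) = -8 - 5 = -13)
y(E) = 2*E
x(z) = 55/13 (x(z) = -16/(-13) + (3*z)/z = -16*(-1/13) + 3 = 16/13 + 3 = 55/13)
x(13)*y(0) = 55*(2*0)/13 = (55/13)*0 = 0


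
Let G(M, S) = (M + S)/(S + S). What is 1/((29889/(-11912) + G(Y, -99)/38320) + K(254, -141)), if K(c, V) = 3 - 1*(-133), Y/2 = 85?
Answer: 11297579040/1508123318341 ≈ 0.0074911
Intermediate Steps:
Y = 170 (Y = 2*85 = 170)
K(c, V) = 136 (K(c, V) = 3 + 133 = 136)
G(M, S) = (M + S)/(2*S) (G(M, S) = (M + S)/((2*S)) = (M + S)*(1/(2*S)) = (M + S)/(2*S))
1/((29889/(-11912) + G(Y, -99)/38320) + K(254, -141)) = 1/((29889/(-11912) + ((½)*(170 - 99)/(-99))/38320) + 136) = 1/((29889*(-1/11912) + ((½)*(-1/99)*71)*(1/38320)) + 136) = 1/((-29889/11912 - 71/198*1/38320) + 136) = 1/((-29889/11912 - 71/7587360) + 136) = 1/(-28347431099/11297579040 + 136) = 1/(1508123318341/11297579040) = 11297579040/1508123318341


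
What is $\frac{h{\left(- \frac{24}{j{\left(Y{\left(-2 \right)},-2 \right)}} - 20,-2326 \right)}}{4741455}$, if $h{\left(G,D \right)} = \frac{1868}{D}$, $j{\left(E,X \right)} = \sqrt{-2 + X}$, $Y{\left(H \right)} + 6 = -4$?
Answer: $- \frac{934}{5514312165} \approx -1.6938 \cdot 10^{-7}$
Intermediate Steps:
$Y{\left(H \right)} = -10$ ($Y{\left(H \right)} = -6 - 4 = -10$)
$\frac{h{\left(- \frac{24}{j{\left(Y{\left(-2 \right)},-2 \right)}} - 20,-2326 \right)}}{4741455} = \frac{1868 \frac{1}{-2326}}{4741455} = 1868 \left(- \frac{1}{2326}\right) \frac{1}{4741455} = \left(- \frac{934}{1163}\right) \frac{1}{4741455} = - \frac{934}{5514312165}$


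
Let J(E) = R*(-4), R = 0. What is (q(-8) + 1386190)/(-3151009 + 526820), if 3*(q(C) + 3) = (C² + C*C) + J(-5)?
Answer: -4158689/7872567 ≈ -0.52825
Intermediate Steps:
J(E) = 0 (J(E) = 0*(-4) = 0)
q(C) = -3 + 2*C²/3 (q(C) = -3 + ((C² + C*C) + 0)/3 = -3 + ((C² + C²) + 0)/3 = -3 + (2*C² + 0)/3 = -3 + (2*C²)/3 = -3 + 2*C²/3)
(q(-8) + 1386190)/(-3151009 + 526820) = ((-3 + (⅔)*(-8)²) + 1386190)/(-3151009 + 526820) = ((-3 + (⅔)*64) + 1386190)/(-2624189) = ((-3 + 128/3) + 1386190)*(-1/2624189) = (119/3 + 1386190)*(-1/2624189) = (4158689/3)*(-1/2624189) = -4158689/7872567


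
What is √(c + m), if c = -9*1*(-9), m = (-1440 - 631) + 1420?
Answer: I*√570 ≈ 23.875*I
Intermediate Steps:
m = -651 (m = -2071 + 1420 = -651)
c = 81 (c = -9*(-9) = 81)
√(c + m) = √(81 - 651) = √(-570) = I*√570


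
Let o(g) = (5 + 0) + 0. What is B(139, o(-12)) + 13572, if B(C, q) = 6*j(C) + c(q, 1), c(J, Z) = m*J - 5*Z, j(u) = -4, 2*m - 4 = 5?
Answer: 27131/2 ≈ 13566.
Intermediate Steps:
m = 9/2 (m = 2 + (1/2)*5 = 2 + 5/2 = 9/2 ≈ 4.5000)
c(J, Z) = -5*Z + 9*J/2 (c(J, Z) = 9*J/2 - 5*Z = -5*Z + 9*J/2)
o(g) = 5 (o(g) = 5 + 0 = 5)
B(C, q) = -29 + 9*q/2 (B(C, q) = 6*(-4) + (-5*1 + 9*q/2) = -24 + (-5 + 9*q/2) = -29 + 9*q/2)
B(139, o(-12)) + 13572 = (-29 + (9/2)*5) + 13572 = (-29 + 45/2) + 13572 = -13/2 + 13572 = 27131/2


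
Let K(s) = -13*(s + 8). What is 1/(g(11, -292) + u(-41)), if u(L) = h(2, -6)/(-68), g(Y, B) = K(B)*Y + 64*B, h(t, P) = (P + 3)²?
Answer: 68/1490823 ≈ 4.5612e-5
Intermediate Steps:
h(t, P) = (3 + P)²
K(s) = -104 - 13*s (K(s) = -13*(8 + s) = -104 - 13*s)
g(Y, B) = 64*B + Y*(-104 - 13*B) (g(Y, B) = (-104 - 13*B)*Y + 64*B = Y*(-104 - 13*B) + 64*B = 64*B + Y*(-104 - 13*B))
u(L) = -9/68 (u(L) = (3 - 6)²/(-68) = (-3)²*(-1/68) = 9*(-1/68) = -9/68)
1/(g(11, -292) + u(-41)) = 1/((64*(-292) - 13*11*(8 - 292)) - 9/68) = 1/((-18688 - 13*11*(-284)) - 9/68) = 1/((-18688 + 40612) - 9/68) = 1/(21924 - 9/68) = 1/(1490823/68) = 68/1490823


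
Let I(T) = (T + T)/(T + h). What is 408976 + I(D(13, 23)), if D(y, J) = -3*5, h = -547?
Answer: 114922271/281 ≈ 4.0898e+5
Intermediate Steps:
D(y, J) = -15
I(T) = 2*T/(-547 + T) (I(T) = (T + T)/(T - 547) = (2*T)/(-547 + T) = 2*T/(-547 + T))
408976 + I(D(13, 23)) = 408976 + 2*(-15)/(-547 - 15) = 408976 + 2*(-15)/(-562) = 408976 + 2*(-15)*(-1/562) = 408976 + 15/281 = 114922271/281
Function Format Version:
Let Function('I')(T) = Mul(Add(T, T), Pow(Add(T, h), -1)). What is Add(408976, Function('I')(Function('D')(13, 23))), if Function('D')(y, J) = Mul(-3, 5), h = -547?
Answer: Rational(114922271, 281) ≈ 4.0898e+5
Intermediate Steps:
Function('D')(y, J) = -15
Function('I')(T) = Mul(2, T, Pow(Add(-547, T), -1)) (Function('I')(T) = Mul(Add(T, T), Pow(Add(T, -547), -1)) = Mul(Mul(2, T), Pow(Add(-547, T), -1)) = Mul(2, T, Pow(Add(-547, T), -1)))
Add(408976, Function('I')(Function('D')(13, 23))) = Add(408976, Mul(2, -15, Pow(Add(-547, -15), -1))) = Add(408976, Mul(2, -15, Pow(-562, -1))) = Add(408976, Mul(2, -15, Rational(-1, 562))) = Add(408976, Rational(15, 281)) = Rational(114922271, 281)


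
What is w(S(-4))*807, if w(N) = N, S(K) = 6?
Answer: 4842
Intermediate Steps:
w(S(-4))*807 = 6*807 = 4842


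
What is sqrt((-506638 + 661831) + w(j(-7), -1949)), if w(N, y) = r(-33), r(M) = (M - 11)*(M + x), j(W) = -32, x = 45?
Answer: 3*sqrt(17185) ≈ 393.27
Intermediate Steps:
r(M) = (-11 + M)*(45 + M) (r(M) = (M - 11)*(M + 45) = (-11 + M)*(45 + M))
w(N, y) = -528 (w(N, y) = -495 + (-33)**2 + 34*(-33) = -495 + 1089 - 1122 = -528)
sqrt((-506638 + 661831) + w(j(-7), -1949)) = sqrt((-506638 + 661831) - 528) = sqrt(155193 - 528) = sqrt(154665) = 3*sqrt(17185)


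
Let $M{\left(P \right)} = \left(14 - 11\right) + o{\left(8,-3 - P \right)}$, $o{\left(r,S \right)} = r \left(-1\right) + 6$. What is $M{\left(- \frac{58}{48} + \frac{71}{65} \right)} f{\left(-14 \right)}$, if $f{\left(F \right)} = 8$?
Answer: $8$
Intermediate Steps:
$o{\left(r,S \right)} = 6 - r$ ($o{\left(r,S \right)} = - r + 6 = 6 - r$)
$M{\left(P \right)} = 1$ ($M{\left(P \right)} = \left(14 - 11\right) + \left(6 - 8\right) = 3 + \left(6 - 8\right) = 3 - 2 = 1$)
$M{\left(- \frac{58}{48} + \frac{71}{65} \right)} f{\left(-14 \right)} = 1 \cdot 8 = 8$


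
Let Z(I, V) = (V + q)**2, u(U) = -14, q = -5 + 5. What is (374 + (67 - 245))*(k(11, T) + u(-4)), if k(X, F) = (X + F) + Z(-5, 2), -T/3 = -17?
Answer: 10192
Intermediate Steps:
q = 0
T = 51 (T = -3*(-17) = 51)
Z(I, V) = V**2 (Z(I, V) = (V + 0)**2 = V**2)
k(X, F) = 4 + F + X (k(X, F) = (X + F) + 2**2 = (F + X) + 4 = 4 + F + X)
(374 + (67 - 245))*(k(11, T) + u(-4)) = (374 + (67 - 245))*((4 + 51 + 11) - 14) = (374 - 178)*(66 - 14) = 196*52 = 10192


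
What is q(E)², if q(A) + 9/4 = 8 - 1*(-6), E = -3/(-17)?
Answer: 2209/16 ≈ 138.06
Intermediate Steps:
E = 3/17 (E = -3*(-1/17) = 3/17 ≈ 0.17647)
q(A) = 47/4 (q(A) = -9/4 + (8 - 1*(-6)) = -9/4 + (8 + 6) = -9/4 + 14 = 47/4)
q(E)² = (47/4)² = 2209/16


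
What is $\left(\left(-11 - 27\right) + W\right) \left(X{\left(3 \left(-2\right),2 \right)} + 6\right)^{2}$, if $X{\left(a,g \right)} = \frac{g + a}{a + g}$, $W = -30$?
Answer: $-3332$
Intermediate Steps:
$X{\left(a,g \right)} = 1$ ($X{\left(a,g \right)} = \frac{a + g}{a + g} = 1$)
$\left(\left(-11 - 27\right) + W\right) \left(X{\left(3 \left(-2\right),2 \right)} + 6\right)^{2} = \left(\left(-11 - 27\right) - 30\right) \left(1 + 6\right)^{2} = \left(-38 - 30\right) 7^{2} = \left(-68\right) 49 = -3332$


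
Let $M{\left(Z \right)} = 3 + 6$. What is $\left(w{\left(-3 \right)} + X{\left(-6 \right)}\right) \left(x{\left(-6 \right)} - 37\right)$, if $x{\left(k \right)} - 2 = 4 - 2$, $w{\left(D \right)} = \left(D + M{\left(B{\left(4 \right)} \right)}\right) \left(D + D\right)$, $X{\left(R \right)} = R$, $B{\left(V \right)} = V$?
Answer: $1386$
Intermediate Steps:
$M{\left(Z \right)} = 9$
$w{\left(D \right)} = 2 D \left(9 + D\right)$ ($w{\left(D \right)} = \left(D + 9\right) \left(D + D\right) = \left(9 + D\right) 2 D = 2 D \left(9 + D\right)$)
$x{\left(k \right)} = 4$ ($x{\left(k \right)} = 2 + \left(4 - 2\right) = 2 + 2 = 4$)
$\left(w{\left(-3 \right)} + X{\left(-6 \right)}\right) \left(x{\left(-6 \right)} - 37\right) = \left(2 \left(-3\right) \left(9 - 3\right) - 6\right) \left(4 - 37\right) = \left(2 \left(-3\right) 6 - 6\right) \left(4 - 37\right) = \left(-36 - 6\right) \left(-33\right) = \left(-42\right) \left(-33\right) = 1386$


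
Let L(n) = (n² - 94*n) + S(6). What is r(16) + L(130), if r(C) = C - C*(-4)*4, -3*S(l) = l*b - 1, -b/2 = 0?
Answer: 14857/3 ≈ 4952.3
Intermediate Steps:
b = 0 (b = -2*0 = 0)
S(l) = ⅓ (S(l) = -(l*0 - 1)/3 = -(0 - 1)/3 = -⅓*(-1) = ⅓)
r(C) = 17*C (r(C) = C - (-4*C)*4 = C - (-16)*C = C + 16*C = 17*C)
L(n) = ⅓ + n² - 94*n (L(n) = (n² - 94*n) + ⅓ = ⅓ + n² - 94*n)
r(16) + L(130) = 17*16 + (⅓ + 130² - 94*130) = 272 + (⅓ + 16900 - 12220) = 272 + 14041/3 = 14857/3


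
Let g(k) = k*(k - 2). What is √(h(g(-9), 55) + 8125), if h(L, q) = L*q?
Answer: √13570 ≈ 116.49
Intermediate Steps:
g(k) = k*(-2 + k)
√(h(g(-9), 55) + 8125) = √(-9*(-2 - 9)*55 + 8125) = √(-9*(-11)*55 + 8125) = √(99*55 + 8125) = √(5445 + 8125) = √13570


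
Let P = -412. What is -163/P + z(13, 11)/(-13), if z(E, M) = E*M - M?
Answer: -52265/5356 ≈ -9.7582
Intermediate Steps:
z(E, M) = -M + E*M
-163/P + z(13, 11)/(-13) = -163/(-412) + (11*(-1 + 13))/(-13) = -163*(-1/412) + (11*12)*(-1/13) = 163/412 + 132*(-1/13) = 163/412 - 132/13 = -52265/5356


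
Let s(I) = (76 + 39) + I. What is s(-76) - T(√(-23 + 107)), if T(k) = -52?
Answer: 91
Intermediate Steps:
s(I) = 115 + I
s(-76) - T(√(-23 + 107)) = (115 - 76) - 1*(-52) = 39 + 52 = 91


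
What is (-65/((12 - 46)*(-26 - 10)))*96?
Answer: -260/51 ≈ -5.0980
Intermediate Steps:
(-65/((12 - 46)*(-26 - 10)))*96 = (-65/(-34*(-36)))*96 = (-65/1224)*96 = ((1/1224)*(-65))*96 = -65/1224*96 = -260/51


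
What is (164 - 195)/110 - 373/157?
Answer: -45897/17270 ≈ -2.6576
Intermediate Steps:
(164 - 195)/110 - 373/157 = -31*1/110 - 373*1/157 = -31/110 - 373/157 = -45897/17270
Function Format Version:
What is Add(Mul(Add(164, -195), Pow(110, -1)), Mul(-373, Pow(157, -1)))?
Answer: Rational(-45897, 17270) ≈ -2.6576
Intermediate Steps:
Add(Mul(Add(164, -195), Pow(110, -1)), Mul(-373, Pow(157, -1))) = Add(Mul(-31, Rational(1, 110)), Mul(-373, Rational(1, 157))) = Add(Rational(-31, 110), Rational(-373, 157)) = Rational(-45897, 17270)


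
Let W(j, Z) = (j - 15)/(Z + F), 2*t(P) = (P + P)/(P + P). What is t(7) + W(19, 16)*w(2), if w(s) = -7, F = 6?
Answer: -17/22 ≈ -0.77273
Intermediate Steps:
t(P) = 1/2 (t(P) = ((P + P)/(P + P))/2 = ((2*P)/((2*P)))/2 = ((2*P)*(1/(2*P)))/2 = (1/2)*1 = 1/2)
W(j, Z) = (-15 + j)/(6 + Z) (W(j, Z) = (j - 15)/(Z + 6) = (-15 + j)/(6 + Z))
t(7) + W(19, 16)*w(2) = 1/2 + ((-15 + 19)/(6 + 16))*(-7) = 1/2 + (4/22)*(-7) = 1/2 + ((1/22)*4)*(-7) = 1/2 + (2/11)*(-7) = 1/2 - 14/11 = -17/22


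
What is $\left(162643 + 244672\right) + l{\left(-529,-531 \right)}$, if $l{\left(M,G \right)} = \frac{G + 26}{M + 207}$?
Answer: $\frac{131155935}{322} \approx 4.0732 \cdot 10^{5}$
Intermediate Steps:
$l{\left(M,G \right)} = \frac{26 + G}{207 + M}$
$\left(162643 + 244672\right) + l{\left(-529,-531 \right)} = \left(162643 + 244672\right) + \frac{26 - 531}{207 - 529} = 407315 + \frac{1}{-322} \left(-505\right) = 407315 - - \frac{505}{322} = 407315 + \frac{505}{322} = \frac{131155935}{322}$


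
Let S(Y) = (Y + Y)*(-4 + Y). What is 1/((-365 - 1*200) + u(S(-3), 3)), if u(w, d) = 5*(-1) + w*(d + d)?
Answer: -1/318 ≈ -0.0031447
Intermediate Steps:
S(Y) = 2*Y*(-4 + Y) (S(Y) = (2*Y)*(-4 + Y) = 2*Y*(-4 + Y))
u(w, d) = -5 + 2*d*w (u(w, d) = -5 + w*(2*d) = -5 + 2*d*w)
1/((-365 - 1*200) + u(S(-3), 3)) = 1/((-365 - 1*200) + (-5 + 2*3*(2*(-3)*(-4 - 3)))) = 1/((-365 - 200) + (-5 + 2*3*(2*(-3)*(-7)))) = 1/(-565 + (-5 + 2*3*42)) = 1/(-565 + (-5 + 252)) = 1/(-565 + 247) = 1/(-318) = -1/318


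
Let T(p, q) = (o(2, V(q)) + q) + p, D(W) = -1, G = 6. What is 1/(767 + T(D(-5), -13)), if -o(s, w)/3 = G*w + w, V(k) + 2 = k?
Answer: 1/1068 ≈ 0.00093633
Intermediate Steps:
V(k) = -2 + k
o(s, w) = -21*w (o(s, w) = -3*(6*w + w) = -21*w)
T(p, q) = 42 + p - 20*q (T(p, q) = (-21*(-2 + q) + q) + p = ((42 - 21*q) + q) + p = (42 - 20*q) + p = 42 + p - 20*q)
1/(767 + T(D(-5), -13)) = 1/(767 + (42 - 1 - 20*(-13))) = 1/(767 + (42 - 1 + 260)) = 1/(767 + 301) = 1/1068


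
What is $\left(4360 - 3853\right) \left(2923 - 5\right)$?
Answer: $1479426$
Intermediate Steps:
$\left(4360 - 3853\right) \left(2923 - 5\right) = 507 \cdot 2918 = 1479426$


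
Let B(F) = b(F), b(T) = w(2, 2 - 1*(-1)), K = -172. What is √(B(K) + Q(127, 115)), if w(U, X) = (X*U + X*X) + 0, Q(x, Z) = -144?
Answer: I*√129 ≈ 11.358*I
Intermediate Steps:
w(U, X) = X² + U*X (w(U, X) = (U*X + X²) + 0 = (X² + U*X) + 0 = X² + U*X)
b(T) = 15 (b(T) = (2 - 1*(-1))*(2 + (2 - 1*(-1))) = (2 + 1)*(2 + (2 + 1)) = 3*(2 + 3) = 3*5 = 15)
B(F) = 15
√(B(K) + Q(127, 115)) = √(15 - 144) = √(-129) = I*√129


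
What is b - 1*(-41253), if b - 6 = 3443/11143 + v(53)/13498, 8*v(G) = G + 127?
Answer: 1128316222865/27346948 ≈ 41259.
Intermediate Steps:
v(G) = 127/8 + G/8 (v(G) = (G + 127)/8 = (127 + G)/8 = 127/8 + G/8)
b = 172577021/27346948 (b = 6 + (3443/11143 + (127/8 + (⅛)*53)/13498) = 6 + (3443*(1/11143) + (127/8 + 53/8)*(1/13498)) = 6 + (313/1013 + (45/2)*(1/13498)) = 6 + (313/1013 + 45/26996) = 6 + 8495333/27346948 = 172577021/27346948 ≈ 6.3107)
b - 1*(-41253) = 172577021/27346948 - 1*(-41253) = 172577021/27346948 + 41253 = 1128316222865/27346948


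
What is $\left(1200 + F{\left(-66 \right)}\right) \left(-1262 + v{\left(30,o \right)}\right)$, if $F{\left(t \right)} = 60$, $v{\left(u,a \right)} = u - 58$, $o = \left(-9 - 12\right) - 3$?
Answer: $-1625400$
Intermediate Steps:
$o = -24$ ($o = -21 - 3 = -24$)
$v{\left(u,a \right)} = -58 + u$
$\left(1200 + F{\left(-66 \right)}\right) \left(-1262 + v{\left(30,o \right)}\right) = \left(1200 + 60\right) \left(-1262 + \left(-58 + 30\right)\right) = 1260 \left(-1262 - 28\right) = 1260 \left(-1290\right) = -1625400$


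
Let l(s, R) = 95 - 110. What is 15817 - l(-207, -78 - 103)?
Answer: 15832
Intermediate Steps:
l(s, R) = -15
15817 - l(-207, -78 - 103) = 15817 - 1*(-15) = 15817 + 15 = 15832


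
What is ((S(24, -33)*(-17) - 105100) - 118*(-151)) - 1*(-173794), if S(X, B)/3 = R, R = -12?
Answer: 87124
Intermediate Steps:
S(X, B) = -36 (S(X, B) = 3*(-12) = -36)
((S(24, -33)*(-17) - 105100) - 118*(-151)) - 1*(-173794) = ((-36*(-17) - 105100) - 118*(-151)) - 1*(-173794) = ((612 - 105100) + 17818) + 173794 = (-104488 + 17818) + 173794 = -86670 + 173794 = 87124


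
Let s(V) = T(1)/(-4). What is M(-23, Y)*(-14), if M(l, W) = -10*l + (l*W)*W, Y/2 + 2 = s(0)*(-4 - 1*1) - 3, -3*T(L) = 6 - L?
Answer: 1105265/18 ≈ 61404.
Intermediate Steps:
T(L) = -2 + L/3 (T(L) = -(6 - L)/3 = -2 + L/3)
s(V) = 5/12 (s(V) = (-2 + (⅓)*1)/(-4) = (-2 + ⅓)*(-¼) = -5/3*(-¼) = 5/12)
Y = -85/6 (Y = -4 + 2*(5*(-4 - 1*1)/12 - 3) = -4 + 2*(5*(-4 - 1)/12 - 3) = -4 + 2*((5/12)*(-5) - 3) = -4 + 2*(-25/12 - 3) = -4 + 2*(-61/12) = -4 - 61/6 = -85/6 ≈ -14.167)
M(l, W) = -10*l + l*W² (M(l, W) = -10*l + (W*l)*W = -10*l + l*W²)
M(-23, Y)*(-14) = -23*(-10 + (-85/6)²)*(-14) = -23*(-10 + 7225/36)*(-14) = -23*6865/36*(-14) = -157895/36*(-14) = 1105265/18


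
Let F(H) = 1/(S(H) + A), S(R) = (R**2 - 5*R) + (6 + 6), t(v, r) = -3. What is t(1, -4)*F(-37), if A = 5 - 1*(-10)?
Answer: -1/527 ≈ -0.0018975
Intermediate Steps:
A = 15 (A = 5 + 10 = 15)
S(R) = 12 + R**2 - 5*R (S(R) = (R**2 - 5*R) + 12 = 12 + R**2 - 5*R)
F(H) = 1/(27 + H**2 - 5*H) (F(H) = 1/((12 + H**2 - 5*H) + 15) = 1/(27 + H**2 - 5*H))
t(1, -4)*F(-37) = -3/(27 + (-37)**2 - 5*(-37)) = -3/(27 + 1369 + 185) = -3/1581 = -3*1/1581 = -1/527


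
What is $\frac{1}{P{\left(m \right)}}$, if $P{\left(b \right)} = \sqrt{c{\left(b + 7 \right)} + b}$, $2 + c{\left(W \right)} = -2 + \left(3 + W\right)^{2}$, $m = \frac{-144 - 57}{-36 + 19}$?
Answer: $\frac{17 \sqrt{139902}}{139902} \approx 0.04545$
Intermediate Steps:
$m = \frac{201}{17}$ ($m = - \frac{201}{-17} = \left(-201\right) \left(- \frac{1}{17}\right) = \frac{201}{17} \approx 11.824$)
$c{\left(W \right)} = -4 + \left(3 + W\right)^{2}$ ($c{\left(W \right)} = -2 + \left(-2 + \left(3 + W\right)^{2}\right) = -4 + \left(3 + W\right)^{2}$)
$P{\left(b \right)} = \sqrt{-4 + b + \left(10 + b\right)^{2}}$ ($P{\left(b \right)} = \sqrt{\left(-4 + \left(3 + \left(b + 7\right)\right)^{2}\right) + b} = \sqrt{\left(-4 + \left(3 + \left(7 + b\right)\right)^{2}\right) + b} = \sqrt{\left(-4 + \left(10 + b\right)^{2}\right) + b} = \sqrt{-4 + b + \left(10 + b\right)^{2}}$)
$\frac{1}{P{\left(m \right)}} = \frac{1}{\sqrt{-4 + \frac{201}{17} + \left(10 + \frac{201}{17}\right)^{2}}} = \frac{1}{\sqrt{-4 + \frac{201}{17} + \left(\frac{371}{17}\right)^{2}}} = \frac{1}{\sqrt{-4 + \frac{201}{17} + \frac{137641}{289}}} = \frac{1}{\sqrt{\frac{139902}{289}}} = \frac{1}{\frac{1}{17} \sqrt{139902}} = \frac{17 \sqrt{139902}}{139902}$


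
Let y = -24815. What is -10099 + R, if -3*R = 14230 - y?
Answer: -23114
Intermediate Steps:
R = -13015 (R = -(14230 - 1*(-24815))/3 = -(14230 + 24815)/3 = -⅓*39045 = -13015)
-10099 + R = -10099 - 13015 = -23114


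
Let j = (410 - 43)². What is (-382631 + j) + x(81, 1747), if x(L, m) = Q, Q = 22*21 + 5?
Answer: -247475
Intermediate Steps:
Q = 467 (Q = 462 + 5 = 467)
x(L, m) = 467
j = 134689 (j = 367² = 134689)
(-382631 + j) + x(81, 1747) = (-382631 + 134689) + 467 = -247942 + 467 = -247475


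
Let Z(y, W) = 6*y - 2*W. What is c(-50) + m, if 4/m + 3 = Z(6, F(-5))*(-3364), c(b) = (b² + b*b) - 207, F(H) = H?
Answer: 741702367/154747 ≈ 4793.0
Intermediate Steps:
Z(y, W) = -2*W + 6*y
c(b) = -207 + 2*b² (c(b) = (b² + b²) - 207 = 2*b² - 207 = -207 + 2*b²)
m = -4/154747 (m = 4/(-3 + (-2*(-5) + 6*6)*(-3364)) = 4/(-3 + (10 + 36)*(-3364)) = 4/(-3 + 46*(-3364)) = 4/(-3 - 154744) = 4/(-154747) = 4*(-1/154747) = -4/154747 ≈ -2.5849e-5)
c(-50) + m = (-207 + 2*(-50)²) - 4/154747 = (-207 + 2*2500) - 4/154747 = (-207 + 5000) - 4/154747 = 4793 - 4/154747 = 741702367/154747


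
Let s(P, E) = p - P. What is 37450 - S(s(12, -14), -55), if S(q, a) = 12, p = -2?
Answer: 37438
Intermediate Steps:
s(P, E) = -2 - P
37450 - S(s(12, -14), -55) = 37450 - 1*12 = 37450 - 12 = 37438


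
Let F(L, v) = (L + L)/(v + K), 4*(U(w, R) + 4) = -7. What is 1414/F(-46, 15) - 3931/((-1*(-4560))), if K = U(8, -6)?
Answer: -15001043/104880 ≈ -143.03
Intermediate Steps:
U(w, R) = -23/4 (U(w, R) = -4 + (1/4)*(-7) = -4 - 7/4 = -23/4)
K = -23/4 ≈ -5.7500
F(L, v) = 2*L/(-23/4 + v) (F(L, v) = (L + L)/(v - 23/4) = (2*L)/(-23/4 + v) = 2*L/(-23/4 + v))
1414/F(-46, 15) - 3931/((-1*(-4560))) = 1414/((8*(-46)/(-23 + 4*15))) - 3931/((-1*(-4560))) = 1414/((8*(-46)/(-23 + 60))) - 3931/4560 = 1414/((8*(-46)/37)) - 3931*1/4560 = 1414/((8*(-46)*(1/37))) - 3931/4560 = 1414/(-368/37) - 3931/4560 = 1414*(-37/368) - 3931/4560 = -26159/184 - 3931/4560 = -15001043/104880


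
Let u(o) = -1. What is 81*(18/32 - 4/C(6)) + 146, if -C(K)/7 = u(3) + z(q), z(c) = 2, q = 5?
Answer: 26639/112 ≈ 237.85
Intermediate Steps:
C(K) = -7 (C(K) = -7*(-1 + 2) = -7*1 = -7)
81*(18/32 - 4/C(6)) + 146 = 81*(18/32 - 4/(-7)) + 146 = 81*(18*(1/32) - 4*(-⅐)) + 146 = 81*(9/16 + 4/7) + 146 = 81*(127/112) + 146 = 10287/112 + 146 = 26639/112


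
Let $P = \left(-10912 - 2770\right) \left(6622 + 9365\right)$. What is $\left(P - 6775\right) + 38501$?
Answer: $-218702408$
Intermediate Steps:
$P = -218734134$ ($P = \left(-13682\right) 15987 = -218734134$)
$\left(P - 6775\right) + 38501 = \left(-218734134 - 6775\right) + 38501 = -218740909 + 38501 = -218702408$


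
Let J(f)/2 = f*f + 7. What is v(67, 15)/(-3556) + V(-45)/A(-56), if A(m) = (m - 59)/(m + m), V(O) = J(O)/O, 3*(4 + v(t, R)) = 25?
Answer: -1618599833/18402300 ≈ -87.956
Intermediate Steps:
J(f) = 14 + 2*f² (J(f) = 2*(f*f + 7) = 2*(f² + 7) = 2*(7 + f²) = 14 + 2*f²)
v(t, R) = 13/3 (v(t, R) = -4 + (⅓)*25 = -4 + 25/3 = 13/3)
V(O) = (14 + 2*O²)/O
A(m) = (-59 + m)/(2*m) (A(m) = (-59 + m)/((2*m)) = (-59 + m)*(1/(2*m)) = (-59 + m)/(2*m))
v(67, 15)/(-3556) + V(-45)/A(-56) = (13/3)/(-3556) + (2*(-45) + 14/(-45))/(((½)*(-59 - 56)/(-56))) = (13/3)*(-1/3556) + (-90 + 14*(-1/45))/(((½)*(-1/56)*(-115))) = -13/10668 + (-90 - 14/45)/(115/112) = -13/10668 - 4064/45*112/115 = -13/10668 - 455168/5175 = -1618599833/18402300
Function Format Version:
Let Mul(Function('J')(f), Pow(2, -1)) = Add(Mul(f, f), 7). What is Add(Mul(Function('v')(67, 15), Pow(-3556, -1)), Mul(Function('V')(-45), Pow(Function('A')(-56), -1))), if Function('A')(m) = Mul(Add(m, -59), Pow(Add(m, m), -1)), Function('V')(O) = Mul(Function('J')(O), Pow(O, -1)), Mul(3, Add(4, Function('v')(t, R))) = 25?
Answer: Rational(-1618599833, 18402300) ≈ -87.956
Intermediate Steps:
Function('J')(f) = Add(14, Mul(2, Pow(f, 2))) (Function('J')(f) = Mul(2, Add(Mul(f, f), 7)) = Mul(2, Add(Pow(f, 2), 7)) = Mul(2, Add(7, Pow(f, 2))) = Add(14, Mul(2, Pow(f, 2))))
Function('v')(t, R) = Rational(13, 3) (Function('v')(t, R) = Add(-4, Mul(Rational(1, 3), 25)) = Add(-4, Rational(25, 3)) = Rational(13, 3))
Function('V')(O) = Mul(Pow(O, -1), Add(14, Mul(2, Pow(O, 2)))) (Function('V')(O) = Mul(Add(14, Mul(2, Pow(O, 2))), Pow(O, -1)) = Mul(Pow(O, -1), Add(14, Mul(2, Pow(O, 2)))))
Function('A')(m) = Mul(Rational(1, 2), Pow(m, -1), Add(-59, m)) (Function('A')(m) = Mul(Add(-59, m), Pow(Mul(2, m), -1)) = Mul(Add(-59, m), Mul(Rational(1, 2), Pow(m, -1))) = Mul(Rational(1, 2), Pow(m, -1), Add(-59, m)))
Add(Mul(Function('v')(67, 15), Pow(-3556, -1)), Mul(Function('V')(-45), Pow(Function('A')(-56), -1))) = Add(Mul(Rational(13, 3), Pow(-3556, -1)), Mul(Add(Mul(2, -45), Mul(14, Pow(-45, -1))), Pow(Mul(Rational(1, 2), Pow(-56, -1), Add(-59, -56)), -1))) = Add(Mul(Rational(13, 3), Rational(-1, 3556)), Mul(Add(-90, Mul(14, Rational(-1, 45))), Pow(Mul(Rational(1, 2), Rational(-1, 56), -115), -1))) = Add(Rational(-13, 10668), Mul(Add(-90, Rational(-14, 45)), Pow(Rational(115, 112), -1))) = Add(Rational(-13, 10668), Mul(Rational(-4064, 45), Rational(112, 115))) = Add(Rational(-13, 10668), Rational(-455168, 5175)) = Rational(-1618599833, 18402300)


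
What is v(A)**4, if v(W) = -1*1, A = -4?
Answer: 1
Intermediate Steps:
v(W) = -1
v(A)**4 = (-1)**4 = 1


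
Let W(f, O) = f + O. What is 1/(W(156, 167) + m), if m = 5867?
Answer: 1/6190 ≈ 0.00016155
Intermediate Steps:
W(f, O) = O + f
1/(W(156, 167) + m) = 1/((167 + 156) + 5867) = 1/(323 + 5867) = 1/6190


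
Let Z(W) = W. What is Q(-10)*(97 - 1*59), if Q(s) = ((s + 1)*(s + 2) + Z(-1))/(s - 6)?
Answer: -1349/8 ≈ -168.63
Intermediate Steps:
Q(s) = (-1 + (1 + s)*(2 + s))/(-6 + s) (Q(s) = ((s + 1)*(s + 2) - 1)/(s - 6) = ((1 + s)*(2 + s) - 1)/(-6 + s) = (-1 + (1 + s)*(2 + s))/(-6 + s))
Q(-10)*(97 - 1*59) = ((1 + (-10)² + 3*(-10))/(-6 - 10))*(97 - 1*59) = ((1 + 100 - 30)/(-16))*(97 - 59) = -1/16*71*38 = -71/16*38 = -1349/8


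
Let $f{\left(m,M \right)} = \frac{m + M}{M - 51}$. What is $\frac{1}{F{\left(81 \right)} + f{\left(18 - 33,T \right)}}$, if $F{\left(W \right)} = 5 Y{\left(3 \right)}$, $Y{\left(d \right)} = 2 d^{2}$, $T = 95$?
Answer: $\frac{11}{1010} \approx 0.010891$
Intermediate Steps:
$f{\left(m,M \right)} = \frac{M + m}{-51 + M}$
$F{\left(W \right)} = 90$ ($F{\left(W \right)} = 5 \cdot 2 \cdot 3^{2} = 5 \cdot 2 \cdot 9 = 5 \cdot 18 = 90$)
$\frac{1}{F{\left(81 \right)} + f{\left(18 - 33,T \right)}} = \frac{1}{90 + \frac{95 + \left(18 - 33\right)}{-51 + 95}} = \frac{1}{90 + \frac{95 + \left(18 - 33\right)}{44}} = \frac{1}{90 + \frac{95 - 15}{44}} = \frac{1}{90 + \frac{1}{44} \cdot 80} = \frac{1}{90 + \frac{20}{11}} = \frac{1}{\frac{1010}{11}} = \frac{11}{1010}$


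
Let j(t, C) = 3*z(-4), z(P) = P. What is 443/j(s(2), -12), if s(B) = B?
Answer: -443/12 ≈ -36.917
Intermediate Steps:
j(t, C) = -12 (j(t, C) = 3*(-4) = -12)
443/j(s(2), -12) = 443/(-12) = 443*(-1/12) = -443/12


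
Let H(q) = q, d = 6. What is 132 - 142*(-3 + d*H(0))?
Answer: 558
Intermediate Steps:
132 - 142*(-3 + d*H(0)) = 132 - 142*(-3 + 6*0) = 132 - 142*(-3 + 0) = 132 - 142*(-3) = 132 + 426 = 558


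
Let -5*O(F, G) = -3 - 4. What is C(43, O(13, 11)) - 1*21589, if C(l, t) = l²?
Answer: -19740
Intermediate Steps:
O(F, G) = 7/5 (O(F, G) = -(-3 - 4)/5 = -⅕*(-7) = 7/5)
C(43, O(13, 11)) - 1*21589 = 43² - 1*21589 = 1849 - 21589 = -19740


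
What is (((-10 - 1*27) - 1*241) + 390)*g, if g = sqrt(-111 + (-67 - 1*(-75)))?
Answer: 112*I*sqrt(103) ≈ 1136.7*I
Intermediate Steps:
g = I*sqrt(103) (g = sqrt(-111 + (-67 + 75)) = sqrt(-111 + 8) = sqrt(-103) = I*sqrt(103) ≈ 10.149*I)
(((-10 - 1*27) - 1*241) + 390)*g = (((-10 - 1*27) - 1*241) + 390)*(I*sqrt(103)) = (((-10 - 27) - 241) + 390)*(I*sqrt(103)) = ((-37 - 241) + 390)*(I*sqrt(103)) = (-278 + 390)*(I*sqrt(103)) = 112*(I*sqrt(103)) = 112*I*sqrt(103)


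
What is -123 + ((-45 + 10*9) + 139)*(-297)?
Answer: -54771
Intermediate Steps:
-123 + ((-45 + 10*9) + 139)*(-297) = -123 + ((-45 + 90) + 139)*(-297) = -123 + (45 + 139)*(-297) = -123 + 184*(-297) = -123 - 54648 = -54771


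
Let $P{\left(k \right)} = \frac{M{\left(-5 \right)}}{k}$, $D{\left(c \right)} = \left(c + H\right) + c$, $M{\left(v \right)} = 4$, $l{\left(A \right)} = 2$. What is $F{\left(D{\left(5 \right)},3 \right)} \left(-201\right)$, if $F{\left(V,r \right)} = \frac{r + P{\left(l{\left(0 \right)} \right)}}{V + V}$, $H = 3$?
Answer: $- \frac{1005}{26} \approx -38.654$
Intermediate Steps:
$D{\left(c \right)} = 3 + 2 c$ ($D{\left(c \right)} = \left(c + 3\right) + c = \left(3 + c\right) + c = 3 + 2 c$)
$P{\left(k \right)} = \frac{4}{k}$
$F{\left(V,r \right)} = \frac{2 + r}{2 V}$ ($F{\left(V,r \right)} = \frac{r + \frac{4}{2}}{V + V} = \frac{r + 4 \cdot \frac{1}{2}}{2 V} = \left(r + 2\right) \frac{1}{2 V} = \left(2 + r\right) \frac{1}{2 V} = \frac{2 + r}{2 V}$)
$F{\left(D{\left(5 \right)},3 \right)} \left(-201\right) = \frac{2 + 3}{2 \left(3 + 2 \cdot 5\right)} \left(-201\right) = \frac{1}{2} \frac{1}{3 + 10} \cdot 5 \left(-201\right) = \frac{1}{2} \cdot \frac{1}{13} \cdot 5 \left(-201\right) = \frac{5}{26} \left(-201\right) = - \frac{1005}{26}$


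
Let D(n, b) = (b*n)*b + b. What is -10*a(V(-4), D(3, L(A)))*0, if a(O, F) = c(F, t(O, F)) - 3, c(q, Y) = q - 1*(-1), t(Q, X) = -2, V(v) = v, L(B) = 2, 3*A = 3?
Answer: 0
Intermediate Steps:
A = 1 (A = (⅓)*3 = 1)
D(n, b) = b + n*b² (D(n, b) = n*b² + b = b + n*b²)
c(q, Y) = 1 + q (c(q, Y) = q + 1 = 1 + q)
a(O, F) = -2 + F (a(O, F) = (1 + F) - 3 = -2 + F)
-10*a(V(-4), D(3, L(A)))*0 = -10*(-2 + 2*(1 + 2*3))*0 = -10*(-2 + 2*(1 + 6))*0 = -10*(-2 + 2*7)*0 = -10*(-2 + 14)*0 = -10*12*0 = -120*0 = 0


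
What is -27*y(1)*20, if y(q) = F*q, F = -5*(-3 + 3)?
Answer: 0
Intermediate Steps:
F = 0 (F = -5*0 = 0)
y(q) = 0 (y(q) = 0*q = 0)
-27*y(1)*20 = -27*0*20 = 0*20 = 0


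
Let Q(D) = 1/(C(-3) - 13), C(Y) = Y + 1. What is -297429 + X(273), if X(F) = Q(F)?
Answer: -4461436/15 ≈ -2.9743e+5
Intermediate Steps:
C(Y) = 1 + Y
Q(D) = -1/15 (Q(D) = 1/((1 - 3) - 13) = 1/(-2 - 13) = 1/(-15) = -1/15)
X(F) = -1/15
-297429 + X(273) = -297429 - 1/15 = -4461436/15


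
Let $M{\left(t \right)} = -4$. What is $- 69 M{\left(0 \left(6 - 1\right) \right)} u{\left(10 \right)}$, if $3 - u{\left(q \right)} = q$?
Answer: $-1932$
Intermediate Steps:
$u{\left(q \right)} = 3 - q$
$- 69 M{\left(0 \left(6 - 1\right) \right)} u{\left(10 \right)} = \left(-69\right) \left(-4\right) \left(3 - 10\right) = 276 \left(3 - 10\right) = 276 \left(-7\right) = -1932$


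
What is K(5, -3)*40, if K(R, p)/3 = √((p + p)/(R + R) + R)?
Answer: 24*√110 ≈ 251.71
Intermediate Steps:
K(R, p) = 3*√(R + p/R) (K(R, p) = 3*√((p + p)/(R + R) + R) = 3*√((2*p)/((2*R)) + R) = 3*√((2*p)*(1/(2*R)) + R) = 3*√(p/R + R) = 3*√(R + p/R))
K(5, -3)*40 = (3*√(5 - 3/5))*40 = (3*√(5 - 3*⅕))*40 = (3*√(5 - ⅗))*40 = (3*√(22/5))*40 = (3*(√110/5))*40 = (3*√110/5)*40 = 24*√110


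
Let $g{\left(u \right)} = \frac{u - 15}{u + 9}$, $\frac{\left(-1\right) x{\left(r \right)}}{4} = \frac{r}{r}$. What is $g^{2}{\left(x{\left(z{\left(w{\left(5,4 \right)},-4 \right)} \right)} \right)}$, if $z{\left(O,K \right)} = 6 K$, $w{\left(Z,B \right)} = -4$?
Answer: $\frac{361}{25} \approx 14.44$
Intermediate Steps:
$x{\left(r \right)} = -4$ ($x{\left(r \right)} = - 4 \frac{r}{r} = \left(-4\right) 1 = -4$)
$g{\left(u \right)} = \frac{-15 + u}{9 + u}$
$g^{2}{\left(x{\left(z{\left(w{\left(5,4 \right)},-4 \right)} \right)} \right)} = \left(\frac{-15 - 4}{9 - 4}\right)^{2} = \left(\frac{1}{5} \left(-19\right)\right)^{2} = \left(- \frac{19}{5}\right)^{2} = \frac{361}{25}$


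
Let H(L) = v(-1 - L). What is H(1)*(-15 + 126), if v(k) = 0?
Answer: 0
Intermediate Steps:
H(L) = 0
H(1)*(-15 + 126) = 0*(-15 + 126) = 0*111 = 0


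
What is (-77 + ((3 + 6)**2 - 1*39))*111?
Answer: -3885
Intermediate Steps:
(-77 + ((3 + 6)**2 - 1*39))*111 = (-77 + (9**2 - 39))*111 = (-77 + (81 - 39))*111 = (-77 + 42)*111 = -35*111 = -3885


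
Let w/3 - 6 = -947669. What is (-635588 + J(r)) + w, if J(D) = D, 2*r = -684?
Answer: -3478919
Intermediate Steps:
r = -342 (r = (½)*(-684) = -342)
w = -2842989 (w = 18 + 3*(-947669) = 18 - 2843007 = -2842989)
(-635588 + J(r)) + w = (-635588 - 342) - 2842989 = -635930 - 2842989 = -3478919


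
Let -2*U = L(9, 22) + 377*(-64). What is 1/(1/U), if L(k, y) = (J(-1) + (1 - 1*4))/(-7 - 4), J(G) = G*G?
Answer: 132703/11 ≈ 12064.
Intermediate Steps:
J(G) = G²
L(k, y) = 2/11 (L(k, y) = ((-1)² + (1 - 1*4))/(-7 - 4) = (1 + (1 - 4))/(-11) = (1 - 3)*(-1/11) = -2*(-1/11) = 2/11)
U = 132703/11 (U = -(2/11 + 377*(-64))/2 = -(2/11 - 24128)/2 = -½*(-265406/11) = 132703/11 ≈ 12064.)
1/(1/U) = 1/(1/(132703/11)) = 1/(11/132703) = 132703/11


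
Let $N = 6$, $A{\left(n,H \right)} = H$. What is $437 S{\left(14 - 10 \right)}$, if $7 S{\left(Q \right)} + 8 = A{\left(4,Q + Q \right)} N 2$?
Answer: $\frac{38456}{7} \approx 5493.7$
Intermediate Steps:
$S{\left(Q \right)} = - \frac{8}{7} + \frac{24 Q}{7}$ ($S{\left(Q \right)} = - \frac{8}{7} + \frac{\left(Q + Q\right) 6 \cdot 2}{7} = - \frac{8}{7} + \frac{2 Q 6 \cdot 2}{7} = - \frac{8}{7} + \frac{12 Q 2}{7} = - \frac{8}{7} + \frac{24 Q}{7}$)
$437 S{\left(14 - 10 \right)} = 437 \left(- \frac{8}{7} + \frac{24 \left(14 - 10\right)}{7}\right) = 437 \left(- \frac{8}{7} + \frac{24}{7} \cdot 4\right) = 437 \left(- \frac{8}{7} + \frac{96}{7}\right) = 437 \cdot \frac{88}{7} = \frac{38456}{7}$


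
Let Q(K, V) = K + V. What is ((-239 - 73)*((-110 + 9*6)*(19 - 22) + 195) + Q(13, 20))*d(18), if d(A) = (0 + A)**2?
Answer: -36684252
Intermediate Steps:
d(A) = A**2
((-239 - 73)*((-110 + 9*6)*(19 - 22) + 195) + Q(13, 20))*d(18) = ((-239 - 73)*((-110 + 9*6)*(19 - 22) + 195) + (13 + 20))*18**2 = (-312*((-110 + 54)*(-3) + 195) + 33)*324 = (-312*(-56*(-3) + 195) + 33)*324 = (-312*(168 + 195) + 33)*324 = (-312*363 + 33)*324 = (-113256 + 33)*324 = -113223*324 = -36684252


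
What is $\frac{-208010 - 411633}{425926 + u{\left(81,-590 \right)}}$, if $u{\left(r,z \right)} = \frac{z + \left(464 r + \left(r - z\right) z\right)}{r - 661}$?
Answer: $- \frac{89848235}{61848994} \approx -1.4527$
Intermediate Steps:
$u{\left(r,z \right)} = \frac{z + 464 r + z \left(r - z\right)}{-661 + r}$ ($u{\left(r,z \right)} = \frac{z + \left(464 r + z \left(r - z\right)\right)}{-661 + r} = \frac{z + 464 r + z \left(r - z\right)}{-661 + r}$)
$\frac{-208010 - 411633}{425926 + u{\left(81,-590 \right)}} = \frac{-208010 - 411633}{425926 + \frac{-590 - \left(-590\right)^{2} + 464 \cdot 81 + 81 \left(-590\right)}{-661 + 81}} = - \frac{619643}{425926 + \frac{-590 - 348100 + 37584 - 47790}{-580}} = - \frac{619643}{425926 - \frac{-590 - 348100 + 37584 - 47790}{580}} = - \frac{619643}{425926 - - \frac{89724}{145}} = - \frac{619643}{425926 + \frac{89724}{145}} = - \frac{619643}{\frac{61848994}{145}} = \left(-619643\right) \frac{145}{61848994} = - \frac{89848235}{61848994}$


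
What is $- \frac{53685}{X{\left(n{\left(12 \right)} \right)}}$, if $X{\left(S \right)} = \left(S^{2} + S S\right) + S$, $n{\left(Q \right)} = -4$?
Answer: $- \frac{53685}{28} \approx -1917.3$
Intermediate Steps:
$X{\left(S \right)} = S + 2 S^{2}$ ($X{\left(S \right)} = \left(S^{2} + S^{2}\right) + S = 2 S^{2} + S = S + 2 S^{2}$)
$- \frac{53685}{X{\left(n{\left(12 \right)} \right)}} = - \frac{53685}{\left(-4\right) \left(1 + 2 \left(-4\right)\right)} = - \frac{53685}{\left(-4\right) \left(1 - 8\right)} = - \frac{53685}{\left(-4\right) \left(-7\right)} = - \frac{53685}{28}$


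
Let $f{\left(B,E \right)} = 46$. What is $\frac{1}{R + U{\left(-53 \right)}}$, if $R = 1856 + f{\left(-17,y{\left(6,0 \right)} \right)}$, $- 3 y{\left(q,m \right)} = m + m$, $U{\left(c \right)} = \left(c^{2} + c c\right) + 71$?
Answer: $\frac{1}{7591} \approx 0.00013173$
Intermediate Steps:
$U{\left(c \right)} = 71 + 2 c^{2}$ ($U{\left(c \right)} = \left(c^{2} + c^{2}\right) + 71 = 2 c^{2} + 71 = 71 + 2 c^{2}$)
$y{\left(q,m \right)} = - \frac{2 m}{3}$ ($y{\left(q,m \right)} = - \frac{m + m}{3} = - \frac{2 m}{3}$)
$R = 1902$ ($R = 1856 + 46 = 1902$)
$\frac{1}{R + U{\left(-53 \right)}} = \frac{1}{1902 + \left(71 + 2 \left(-53\right)^{2}\right)} = \frac{1}{1902 + \left(71 + 2 \cdot 2809\right)} = \frac{1}{1902 + \left(71 + 5618\right)} = \frac{1}{1902 + 5689} = \frac{1}{7591}$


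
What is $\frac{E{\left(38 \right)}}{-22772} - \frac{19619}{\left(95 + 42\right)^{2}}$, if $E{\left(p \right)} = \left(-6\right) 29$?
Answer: $- \frac{221749031}{213703834} \approx -1.0376$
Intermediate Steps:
$E{\left(p \right)} = -174$
$\frac{E{\left(38 \right)}}{-22772} - \frac{19619}{\left(95 + 42\right)^{2}} = - \frac{174}{-22772} - \frac{19619}{\left(95 + 42\right)^{2}} = \left(-174\right) \left(- \frac{1}{22772}\right) - \frac{19619}{137^{2}} = \frac{87}{11386} - \frac{19619}{18769} = - \frac{221749031}{213703834}$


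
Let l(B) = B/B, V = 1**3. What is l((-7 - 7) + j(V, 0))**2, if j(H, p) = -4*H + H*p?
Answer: 1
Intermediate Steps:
V = 1
l(B) = 1
l((-7 - 7) + j(V, 0))**2 = 1**2 = 1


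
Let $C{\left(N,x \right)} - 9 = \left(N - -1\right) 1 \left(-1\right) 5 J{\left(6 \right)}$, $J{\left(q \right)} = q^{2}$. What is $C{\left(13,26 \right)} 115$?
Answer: $-288765$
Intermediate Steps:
$C{\left(N,x \right)} = -171 - 180 N$ ($C{\left(N,x \right)} = 9 + \left(N - -1\right) 1 \left(-1\right) 5 \cdot 6^{2} = 9 + \left(N + 1\right) 1 \left(\left(-5\right) 36\right) = 9 + \left(1 + N\right) 1 \left(-180\right) = 9 + \left(1 + N\right) \left(-180\right) = 9 - \left(180 + 180 N\right) = -171 - 180 N$)
$C{\left(13,26 \right)} 115 = \left(-171 - 2340\right) 115 = \left(-2511\right) 115 = -288765$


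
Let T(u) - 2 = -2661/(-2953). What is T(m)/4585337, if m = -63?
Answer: 8567/13540500161 ≈ 6.3269e-7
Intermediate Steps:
T(u) = 8567/2953 (T(u) = 2 - 2661/(-2953) = 2 - 2661*(-1/2953) = 2 + 2661/2953 = 8567/2953)
T(m)/4585337 = (8567/2953)/4585337 = (8567/2953)*(1/4585337) = 8567/13540500161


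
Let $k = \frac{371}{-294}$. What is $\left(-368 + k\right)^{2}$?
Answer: $\frac{240529081}{1764} \approx 1.3635 \cdot 10^{5}$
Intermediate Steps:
$k = - \frac{53}{42}$ ($k = 371 \left(- \frac{1}{294}\right) = - \frac{53}{42} \approx -1.2619$)
$\left(-368 + k\right)^{2} = \left(-368 - \frac{53}{42}\right)^{2} = \left(- \frac{15509}{42}\right)^{2} = \frac{240529081}{1764}$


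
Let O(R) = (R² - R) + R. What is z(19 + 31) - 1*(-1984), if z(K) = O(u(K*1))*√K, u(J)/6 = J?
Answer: 1984 + 450000*√2 ≈ 6.3838e+5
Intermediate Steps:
u(J) = 6*J
O(R) = R²
z(K) = 36*K^(5/2) (z(K) = (6*(K*1))²*√K = (6*K)²*√K = (36*K²)*√K = 36*K^(5/2))
z(19 + 31) - 1*(-1984) = 36*(19 + 31)^(5/2) - 1*(-1984) = 36*50^(5/2) + 1984 = 36*(12500*√2) + 1984 = 450000*√2 + 1984 = 1984 + 450000*√2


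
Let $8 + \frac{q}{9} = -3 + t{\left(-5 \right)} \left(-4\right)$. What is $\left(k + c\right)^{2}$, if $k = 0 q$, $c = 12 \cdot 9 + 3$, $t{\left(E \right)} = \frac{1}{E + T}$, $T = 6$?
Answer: $12321$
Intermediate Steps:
$t{\left(E \right)} = \frac{1}{6 + E}$ ($t{\left(E \right)} = \frac{1}{E + 6} = \frac{1}{6 + E}$)
$c = 111$ ($c = 108 + 3 = 111$)
$q = -135$ ($q = -72 + 9 \left(-3 + \frac{1}{6 - 5} \left(-4\right)\right) = -72 + 9 \left(-3 + 1^{-1} \left(-4\right)\right) = -72 + 9 \left(-3 + 1 \left(-4\right)\right) = -72 + 9 \left(-3 - 4\right) = -72 + 9 \left(-7\right) = -72 - 63 = -135$)
$k = 0$ ($k = 0 \left(-135\right) = 0$)
$\left(k + c\right)^{2} = \left(0 + 111\right)^{2} = 111^{2} = 12321$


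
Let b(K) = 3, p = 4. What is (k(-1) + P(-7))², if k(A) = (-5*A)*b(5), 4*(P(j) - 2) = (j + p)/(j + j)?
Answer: 912025/3136 ≈ 290.82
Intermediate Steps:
P(j) = 2 + (4 + j)/(8*j) (P(j) = 2 + ((j + 4)/(j + j))/4 = 2 + ((4 + j)/((2*j)))/4 = 2 + ((4 + j)*(1/(2*j)))/4 = 2 + ((4 + j)/(2*j))/4 = 2 + (4 + j)/(8*j))
k(A) = -15*A (k(A) = -5*A*3 = -15*A)
(k(-1) + P(-7))² = (-15*(-1) + (⅛)*(4 + 17*(-7))/(-7))² = (15 + (⅛)*(-⅐)*(4 - 119))² = (15 + (⅛)*(-⅐)*(-115))² = (15 + 115/56)² = (955/56)² = 912025/3136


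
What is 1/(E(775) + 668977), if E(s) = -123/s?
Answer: 775/518457052 ≈ 1.4948e-6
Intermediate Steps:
1/(E(775) + 668977) = 1/(-123/775 + 668977) = 1/(518457052/775) = 775/518457052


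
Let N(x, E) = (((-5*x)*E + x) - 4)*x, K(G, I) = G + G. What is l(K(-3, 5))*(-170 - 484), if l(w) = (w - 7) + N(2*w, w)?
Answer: -2942346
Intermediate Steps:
K(G, I) = 2*G
N(x, E) = x*(-4 + x - 5*E*x) (N(x, E) = ((-5*E*x + x) - 4)*x = ((x - 5*E*x) - 4)*x = (-4 + x - 5*E*x)*x = x*(-4 + x - 5*E*x))
l(w) = -7 + w + 2*w*(-4 - 10*w² + 2*w) (l(w) = (w - 7) + (2*w)*(-4 + 2*w - 5*w*2*w) = (-7 + w) + (2*w)*(-4 + 2*w - 10*w²) = (-7 + w) + (2*w)*(-4 - 10*w² + 2*w) = (-7 + w) + 2*w*(-4 - 10*w² + 2*w) = -7 + w + 2*w*(-4 - 10*w² + 2*w))
l(K(-3, 5))*(-170 - 484) = (-7 + 2*(-3) - 4*2*(-3)*(2 - 2*(-3) + 5*(2*(-3))²))*(-170 - 484) = (-7 - 6 - 4*(-6)*(2 - 1*(-6) + 5*(-6)²))*(-654) = (-7 - 6 - 4*(-6)*(2 + 6 + 5*36))*(-654) = (-7 - 6 - 4*(-6)*(2 + 6 + 180))*(-654) = (-7 - 6 - 4*(-6)*188)*(-654) = (-7 - 6 + 4512)*(-654) = 4499*(-654) = -2942346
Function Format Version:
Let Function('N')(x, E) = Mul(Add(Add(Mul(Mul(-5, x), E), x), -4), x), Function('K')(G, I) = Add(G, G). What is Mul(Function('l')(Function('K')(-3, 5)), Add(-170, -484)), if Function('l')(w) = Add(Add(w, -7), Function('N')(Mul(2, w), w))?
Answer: -2942346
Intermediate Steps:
Function('K')(G, I) = Mul(2, G)
Function('N')(x, E) = Mul(x, Add(-4, x, Mul(-5, E, x))) (Function('N')(x, E) = Mul(Add(Add(Mul(-5, E, x), x), -4), x) = Mul(Add(Add(x, Mul(-5, E, x)), -4), x) = Mul(Add(-4, x, Mul(-5, E, x)), x) = Mul(x, Add(-4, x, Mul(-5, E, x))))
Function('l')(w) = Add(-7, w, Mul(2, w, Add(-4, Mul(-10, Pow(w, 2)), Mul(2, w)))) (Function('l')(w) = Add(Add(w, -7), Mul(Mul(2, w), Add(-4, Mul(2, w), Mul(-5, w, Mul(2, w))))) = Add(Add(-7, w), Mul(Mul(2, w), Add(-4, Mul(2, w), Mul(-10, Pow(w, 2))))) = Add(Add(-7, w), Mul(Mul(2, w), Add(-4, Mul(-10, Pow(w, 2)), Mul(2, w)))) = Add(Add(-7, w), Mul(2, w, Add(-4, Mul(-10, Pow(w, 2)), Mul(2, w)))) = Add(-7, w, Mul(2, w, Add(-4, Mul(-10, Pow(w, 2)), Mul(2, w)))))
Mul(Function('l')(Function('K')(-3, 5)), Add(-170, -484)) = Mul(Add(-7, Mul(2, -3), Mul(-4, Mul(2, -3), Add(2, Mul(-1, Mul(2, -3)), Mul(5, Pow(Mul(2, -3), 2))))), Add(-170, -484)) = Mul(Add(-7, -6, Mul(-4, -6, Add(2, Mul(-1, -6), Mul(5, Pow(-6, 2))))), -654) = Mul(Add(-7, -6, Mul(-4, -6, Add(2, 6, Mul(5, 36)))), -654) = Mul(Add(-7, -6, Mul(-4, -6, Add(2, 6, 180))), -654) = Mul(Add(-7, -6, Mul(-4, -6, 188)), -654) = Mul(Add(-7, -6, 4512), -654) = Mul(4499, -654) = -2942346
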